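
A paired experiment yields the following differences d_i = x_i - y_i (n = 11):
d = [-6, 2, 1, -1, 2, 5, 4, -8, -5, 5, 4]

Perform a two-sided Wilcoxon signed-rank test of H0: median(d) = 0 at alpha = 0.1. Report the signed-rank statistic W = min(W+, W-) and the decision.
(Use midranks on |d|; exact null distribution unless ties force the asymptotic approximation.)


Step 1: Drop any zero differences (none here) and take |d_i|.
|d| = [6, 2, 1, 1, 2, 5, 4, 8, 5, 5, 4]
Step 2: Midrank |d_i| (ties get averaged ranks).
ranks: |6|->10, |2|->3.5, |1|->1.5, |1|->1.5, |2|->3.5, |5|->8, |4|->5.5, |8|->11, |5|->8, |5|->8, |4|->5.5
Step 3: Attach original signs; sum ranks with positive sign and with negative sign.
W+ = 3.5 + 1.5 + 3.5 + 8 + 5.5 + 8 + 5.5 = 35.5
W- = 10 + 1.5 + 11 + 8 = 30.5
(Check: W+ + W- = 66 should equal n(n+1)/2 = 66.)
Step 4: Test statistic W = min(W+, W-) = 30.5.
Step 5: Ties in |d|, so use the tie-corrected normal approximation.
        E[W] = n(n+1)/4 = 11*12/4 = 33.
        Tie groups: |d|=1 (t=2), |d|=2 (t=2), |d|=4 (t=2), |d|=5 (t=3); sum(t^3 - t) = 42.
        Var[W] = n(n+1)(2n+1)/24 - sum(t^3-t)/48 = 3036/24 - 42/48 = 125.625.
        z = (W - E[W]) / sqrt(Var[W]) = (30.5 - 33) / 11.2083 = -0.2230.
        Two-sided p = 2*Phi(z) = 0.823497.
Step 6: alpha = 0.1. fail to reject H0.

W+ = 35.5, W- = 30.5, W = min = 30.5, p = 0.823497, fail to reject H0.


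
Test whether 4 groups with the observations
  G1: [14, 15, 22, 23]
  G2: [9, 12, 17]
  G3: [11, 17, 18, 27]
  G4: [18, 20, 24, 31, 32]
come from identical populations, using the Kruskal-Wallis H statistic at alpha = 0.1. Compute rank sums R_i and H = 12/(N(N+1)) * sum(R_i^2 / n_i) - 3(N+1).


Step 1: Combine all N = 16 observations and assign midranks.
sorted (value, group, rank): (9,G2,1), (11,G3,2), (12,G2,3), (14,G1,4), (15,G1,5), (17,G2,6.5), (17,G3,6.5), (18,G3,8.5), (18,G4,8.5), (20,G4,10), (22,G1,11), (23,G1,12), (24,G4,13), (27,G3,14), (31,G4,15), (32,G4,16)
Step 2: Sum ranks within each group.
R_1 = 32 (n_1 = 4)
R_2 = 10.5 (n_2 = 3)
R_3 = 31 (n_3 = 4)
R_4 = 62.5 (n_4 = 5)
Step 3: H = 12/(N(N+1)) * sum(R_i^2/n_i) - 3(N+1)
     = 12/(16*17) * (32^2/4 + 10.5^2/3 + 31^2/4 + 62.5^2/5) - 3*17
     = 0.044118 * 1314.25 - 51
     = 6.981618.
Step 4: Ties present; correction factor C = 1 - 12/(16^3 - 16) = 0.997059. Corrected H = 6.981618 / 0.997059 = 7.002212.
Step 5: Under H0, H ~ chi^2(3); p-value = 0.071827.
Step 6: alpha = 0.1. reject H0.

H = 7.0022, df = 3, p = 0.071827, reject H0.


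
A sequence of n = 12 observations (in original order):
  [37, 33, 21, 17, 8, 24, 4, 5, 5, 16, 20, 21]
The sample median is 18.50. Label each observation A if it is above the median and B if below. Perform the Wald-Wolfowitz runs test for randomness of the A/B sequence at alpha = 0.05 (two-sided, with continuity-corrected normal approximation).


Step 1: Compute median = 18.50; label A = above, B = below.
Labels in order: AAABBABBBBAA  (n_A = 6, n_B = 6)
Step 2: Count runs R = 5.
Step 3: Under H0 (random ordering), E[R] = 2*n_A*n_B/(n_A+n_B) + 1 = 2*6*6/12 + 1 = 7.0000.
        Var[R] = 2*n_A*n_B*(2*n_A*n_B - n_A - n_B) / ((n_A+n_B)^2 * (n_A+n_B-1)) = 4320/1584 = 2.7273.
        SD[R] = 1.6514.
Step 4: Continuity-corrected z = (R + 0.5 - E[R]) / SD[R] = (5 + 0.5 - 7.0000) / 1.6514 = -0.9083.
Step 5: Two-sided p-value via normal approximation = 2*(1 - Phi(|z|)) = 0.363722.
Step 6: alpha = 0.05. fail to reject H0.

R = 5, z = -0.9083, p = 0.363722, fail to reject H0.


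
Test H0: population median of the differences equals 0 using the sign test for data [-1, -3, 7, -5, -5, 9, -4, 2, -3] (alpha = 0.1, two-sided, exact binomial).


Step 1: Discard zero differences. Original n = 9; n_eff = number of nonzero differences = 9.
Nonzero differences (with sign): -1, -3, +7, -5, -5, +9, -4, +2, -3
Step 2: Count signs: positive = 3, negative = 6.
Step 3: Under H0: P(positive) = 0.5, so the number of positives S ~ Bin(9, 0.5).
Step 4: Two-sided exact p-value = sum of Bin(9,0.5) probabilities at or below the observed probability = 0.507812.
Step 5: alpha = 0.1. fail to reject H0.

n_eff = 9, pos = 3, neg = 6, p = 0.507812, fail to reject H0.


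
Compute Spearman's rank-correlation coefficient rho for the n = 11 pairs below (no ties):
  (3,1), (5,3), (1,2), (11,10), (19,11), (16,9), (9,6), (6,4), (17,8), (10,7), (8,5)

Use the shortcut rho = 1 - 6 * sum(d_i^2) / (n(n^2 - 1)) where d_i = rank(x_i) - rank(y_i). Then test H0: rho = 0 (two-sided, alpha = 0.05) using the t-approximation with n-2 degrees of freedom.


Step 1: Rank x and y separately (midranks; no ties here).
rank(x): 3->2, 5->3, 1->1, 11->8, 19->11, 16->9, 9->6, 6->4, 17->10, 10->7, 8->5
rank(y): 1->1, 3->3, 2->2, 10->10, 11->11, 9->9, 6->6, 4->4, 8->8, 7->7, 5->5
Step 2: d_i = R_x(i) - R_y(i); compute d_i^2.
  (2-1)^2=1, (3-3)^2=0, (1-2)^2=1, (8-10)^2=4, (11-11)^2=0, (9-9)^2=0, (6-6)^2=0, (4-4)^2=0, (10-8)^2=4, (7-7)^2=0, (5-5)^2=0
sum(d^2) = 10.
Step 3: rho = 1 - 6*10 / (11*(11^2 - 1)) = 1 - 60/1320 = 0.954545.
Step 4: Under H0, t = rho * sqrt((n-2)/(1-rho^2)) = 9.6074 ~ t(9).
Step 5: Two-sided p-value from the t-distribution with 9 df = 0.000005.
Step 6: alpha = 0.05. reject H0.

rho = 0.9545, p = 0.000005, reject H0 at alpha = 0.05.


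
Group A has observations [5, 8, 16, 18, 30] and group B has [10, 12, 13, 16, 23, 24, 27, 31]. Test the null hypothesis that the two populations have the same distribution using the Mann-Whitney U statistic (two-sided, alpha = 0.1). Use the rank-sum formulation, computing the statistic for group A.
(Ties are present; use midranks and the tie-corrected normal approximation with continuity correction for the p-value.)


Step 1: Combine and sort all 13 observations; assign midranks.
sorted (value, group): (5,X), (8,X), (10,Y), (12,Y), (13,Y), (16,X), (16,Y), (18,X), (23,Y), (24,Y), (27,Y), (30,X), (31,Y)
ranks: 5->1, 8->2, 10->3, 12->4, 13->5, 16->6.5, 16->6.5, 18->8, 23->9, 24->10, 27->11, 30->12, 31->13
Step 2: Rank sum for X: R1 = 1 + 2 + 6.5 + 8 + 12 = 29.5.
Step 3: U_X = R1 - n1(n1+1)/2 = 29.5 - 5*6/2 = 29.5 - 15 = 14.5.
       U_Y = n1*n2 - U_X = 40 - 14.5 = 25.5.
Step 4: Ties are present, so use the tie-corrected normal approximation (with continuity correction) for the p-value.
Step 5: p-value = 0.463600; compare to alpha = 0.1. fail to reject H0.

U_X = 14.5, p = 0.463600, fail to reject H0 at alpha = 0.1.


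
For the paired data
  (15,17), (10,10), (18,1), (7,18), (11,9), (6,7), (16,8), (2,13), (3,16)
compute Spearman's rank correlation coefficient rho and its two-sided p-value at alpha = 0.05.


Step 1: Rank x and y separately (midranks; no ties here).
rank(x): 15->7, 10->5, 18->9, 7->4, 11->6, 6->3, 16->8, 2->1, 3->2
rank(y): 17->8, 10->5, 1->1, 18->9, 9->4, 7->2, 8->3, 13->6, 16->7
Step 2: d_i = R_x(i) - R_y(i); compute d_i^2.
  (7-8)^2=1, (5-5)^2=0, (9-1)^2=64, (4-9)^2=25, (6-4)^2=4, (3-2)^2=1, (8-3)^2=25, (1-6)^2=25, (2-7)^2=25
sum(d^2) = 170.
Step 3: rho = 1 - 6*170 / (9*(9^2 - 1)) = 1 - 1020/720 = -0.416667.
Step 4: Under H0, t = rho * sqrt((n-2)/(1-rho^2)) = -1.2127 ~ t(7).
Step 5: Two-sided p-value from the t-distribution with 7 df = 0.264586.
Step 6: alpha = 0.05. fail to reject H0.

rho = -0.4167, p = 0.264586, fail to reject H0 at alpha = 0.05.


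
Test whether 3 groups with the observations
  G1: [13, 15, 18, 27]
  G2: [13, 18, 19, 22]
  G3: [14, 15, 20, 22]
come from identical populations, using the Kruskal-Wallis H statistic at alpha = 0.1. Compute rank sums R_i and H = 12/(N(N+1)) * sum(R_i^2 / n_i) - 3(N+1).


Step 1: Combine all N = 12 observations and assign midranks.
sorted (value, group, rank): (13,G1,1.5), (13,G2,1.5), (14,G3,3), (15,G1,4.5), (15,G3,4.5), (18,G1,6.5), (18,G2,6.5), (19,G2,8), (20,G3,9), (22,G2,10.5), (22,G3,10.5), (27,G1,12)
Step 2: Sum ranks within each group.
R_1 = 24.5 (n_1 = 4)
R_2 = 26.5 (n_2 = 4)
R_3 = 27 (n_3 = 4)
Step 3: H = 12/(N(N+1)) * sum(R_i^2/n_i) - 3(N+1)
     = 12/(12*13) * (24.5^2/4 + 26.5^2/4 + 27^2/4) - 3*13
     = 0.076923 * 507.875 - 39
     = 0.067308.
Step 4: Ties present; correction factor C = 1 - 24/(12^3 - 12) = 0.986014. Corrected H = 0.067308 / 0.986014 = 0.068262.
Step 5: Under H0, H ~ chi^2(2); p-value = 0.966445.
Step 6: alpha = 0.1. fail to reject H0.

H = 0.0683, df = 2, p = 0.966445, fail to reject H0.


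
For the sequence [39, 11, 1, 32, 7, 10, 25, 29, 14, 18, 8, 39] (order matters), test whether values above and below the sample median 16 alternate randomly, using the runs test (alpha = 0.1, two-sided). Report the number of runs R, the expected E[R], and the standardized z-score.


Step 1: Compute median = 16; label A = above, B = below.
Labels in order: ABBABBAABABA  (n_A = 6, n_B = 6)
Step 2: Count runs R = 9.
Step 3: Under H0 (random ordering), E[R] = 2*n_A*n_B/(n_A+n_B) + 1 = 2*6*6/12 + 1 = 7.0000.
        Var[R] = 2*n_A*n_B*(2*n_A*n_B - n_A - n_B) / ((n_A+n_B)^2 * (n_A+n_B-1)) = 4320/1584 = 2.7273.
        SD[R] = 1.6514.
Step 4: Continuity-corrected z = (R - 0.5 - E[R]) / SD[R] = (9 - 0.5 - 7.0000) / 1.6514 = 0.9083.
Step 5: Two-sided p-value via normal approximation = 2*(1 - Phi(|z|)) = 0.363722.
Step 6: alpha = 0.1. fail to reject H0.

R = 9, z = 0.9083, p = 0.363722, fail to reject H0.


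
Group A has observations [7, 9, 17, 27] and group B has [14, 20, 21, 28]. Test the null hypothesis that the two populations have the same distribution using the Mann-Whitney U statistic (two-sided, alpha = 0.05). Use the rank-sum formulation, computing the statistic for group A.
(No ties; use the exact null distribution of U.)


Step 1: Combine and sort all 8 observations; assign midranks.
sorted (value, group): (7,X), (9,X), (14,Y), (17,X), (20,Y), (21,Y), (27,X), (28,Y)
ranks: 7->1, 9->2, 14->3, 17->4, 20->5, 21->6, 27->7, 28->8
Step 2: Rank sum for X: R1 = 1 + 2 + 4 + 7 = 14.
Step 3: U_X = R1 - n1(n1+1)/2 = 14 - 4*5/2 = 14 - 10 = 4.
       U_Y = n1*n2 - U_X = 16 - 4 = 12.
Step 4: No ties, so the exact null distribution of U (based on enumerating the C(8,4) = 70 equally likely rank assignments) gives the two-sided p-value.
Step 5: p-value = 0.342857; compare to alpha = 0.05. fail to reject H0.

U_X = 4, p = 0.342857, fail to reject H0 at alpha = 0.05.


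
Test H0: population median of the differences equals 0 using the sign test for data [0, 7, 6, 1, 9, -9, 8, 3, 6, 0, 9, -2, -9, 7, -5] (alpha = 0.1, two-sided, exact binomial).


Step 1: Discard zero differences. Original n = 15; n_eff = number of nonzero differences = 13.
Nonzero differences (with sign): +7, +6, +1, +9, -9, +8, +3, +6, +9, -2, -9, +7, -5
Step 2: Count signs: positive = 9, negative = 4.
Step 3: Under H0: P(positive) = 0.5, so the number of positives S ~ Bin(13, 0.5).
Step 4: Two-sided exact p-value = sum of Bin(13,0.5) probabilities at or below the observed probability = 0.266846.
Step 5: alpha = 0.1. fail to reject H0.

n_eff = 13, pos = 9, neg = 4, p = 0.266846, fail to reject H0.


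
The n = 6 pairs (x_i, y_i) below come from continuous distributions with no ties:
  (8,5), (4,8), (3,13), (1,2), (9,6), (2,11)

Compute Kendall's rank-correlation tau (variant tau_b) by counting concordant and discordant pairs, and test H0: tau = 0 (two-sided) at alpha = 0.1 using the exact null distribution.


Step 1: Enumerate the 15 unordered pairs (i,j) with i<j and classify each by sign(x_j-x_i) * sign(y_j-y_i).
  (1,2):dx=-4,dy=+3->D; (1,3):dx=-5,dy=+8->D; (1,4):dx=-7,dy=-3->C; (1,5):dx=+1,dy=+1->C
  (1,6):dx=-6,dy=+6->D; (2,3):dx=-1,dy=+5->D; (2,4):dx=-3,dy=-6->C; (2,5):dx=+5,dy=-2->D
  (2,6):dx=-2,dy=+3->D; (3,4):dx=-2,dy=-11->C; (3,5):dx=+6,dy=-7->D; (3,6):dx=-1,dy=-2->C
  (4,5):dx=+8,dy=+4->C; (4,6):dx=+1,dy=+9->C; (5,6):dx=-7,dy=+5->D
Step 2: C = 7, D = 8, total pairs = 15.
Step 3: tau = (C - D)/(n(n-1)/2) = (7 - 8)/15 = -0.066667.
Step 4: Exact two-sided p-value (enumerate n! = 720 permutations of y under H0): p = 1.000000.
Step 5: alpha = 0.1. fail to reject H0.

tau_b = -0.0667 (C=7, D=8), p = 1.000000, fail to reject H0.


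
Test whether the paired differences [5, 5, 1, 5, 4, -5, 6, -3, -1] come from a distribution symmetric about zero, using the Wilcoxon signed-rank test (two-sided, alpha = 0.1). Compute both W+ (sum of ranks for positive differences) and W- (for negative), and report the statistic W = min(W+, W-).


Step 1: Drop any zero differences (none here) and take |d_i|.
|d| = [5, 5, 1, 5, 4, 5, 6, 3, 1]
Step 2: Midrank |d_i| (ties get averaged ranks).
ranks: |5|->6.5, |5|->6.5, |1|->1.5, |5|->6.5, |4|->4, |5|->6.5, |6|->9, |3|->3, |1|->1.5
Step 3: Attach original signs; sum ranks with positive sign and with negative sign.
W+ = 6.5 + 6.5 + 1.5 + 6.5 + 4 + 9 = 34
W- = 6.5 + 3 + 1.5 = 11
(Check: W+ + W- = 45 should equal n(n+1)/2 = 45.)
Step 4: Test statistic W = min(W+, W-) = 11.
Step 5: Ties in |d|, so use the tie-corrected normal approximation.
        E[W] = n(n+1)/4 = 9*10/4 = 22.5.
        Tie groups: |d|=1 (t=2), |d|=5 (t=4); sum(t^3 - t) = 66.
        Var[W] = n(n+1)(2n+1)/24 - sum(t^3-t)/48 = 1710/24 - 66/48 = 69.875.
        z = (W - E[W]) / sqrt(Var[W]) = (11 - 22.5) / 8.3591 = -1.3757.
        Two-sided p = 2*Phi(z) = 0.168902.
Step 6: alpha = 0.1. fail to reject H0.

W+ = 34, W- = 11, W = min = 11, p = 0.168902, fail to reject H0.


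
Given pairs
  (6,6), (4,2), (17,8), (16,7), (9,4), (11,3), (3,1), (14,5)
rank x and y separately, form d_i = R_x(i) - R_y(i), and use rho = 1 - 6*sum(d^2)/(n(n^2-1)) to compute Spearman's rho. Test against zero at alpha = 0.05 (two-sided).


Step 1: Rank x and y separately (midranks; no ties here).
rank(x): 6->3, 4->2, 17->8, 16->7, 9->4, 11->5, 3->1, 14->6
rank(y): 6->6, 2->2, 8->8, 7->7, 4->4, 3->3, 1->1, 5->5
Step 2: d_i = R_x(i) - R_y(i); compute d_i^2.
  (3-6)^2=9, (2-2)^2=0, (8-8)^2=0, (7-7)^2=0, (4-4)^2=0, (5-3)^2=4, (1-1)^2=0, (6-5)^2=1
sum(d^2) = 14.
Step 3: rho = 1 - 6*14 / (8*(8^2 - 1)) = 1 - 84/504 = 0.833333.
Step 4: Under H0, t = rho * sqrt((n-2)/(1-rho^2)) = 3.6927 ~ t(6).
Step 5: Two-sided p-value from the t-distribution with 6 df = 0.010176.
Step 6: alpha = 0.05. reject H0.

rho = 0.8333, p = 0.010176, reject H0 at alpha = 0.05.


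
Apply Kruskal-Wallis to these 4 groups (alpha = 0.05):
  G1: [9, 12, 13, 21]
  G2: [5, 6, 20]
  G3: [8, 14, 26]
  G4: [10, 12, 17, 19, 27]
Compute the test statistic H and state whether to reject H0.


Step 1: Combine all N = 15 observations and assign midranks.
sorted (value, group, rank): (5,G2,1), (6,G2,2), (8,G3,3), (9,G1,4), (10,G4,5), (12,G1,6.5), (12,G4,6.5), (13,G1,8), (14,G3,9), (17,G4,10), (19,G4,11), (20,G2,12), (21,G1,13), (26,G3,14), (27,G4,15)
Step 2: Sum ranks within each group.
R_1 = 31.5 (n_1 = 4)
R_2 = 15 (n_2 = 3)
R_3 = 26 (n_3 = 3)
R_4 = 47.5 (n_4 = 5)
Step 3: H = 12/(N(N+1)) * sum(R_i^2/n_i) - 3(N+1)
     = 12/(15*16) * (31.5^2/4 + 15^2/3 + 26^2/3 + 47.5^2/5) - 3*16
     = 0.050000 * 999.646 - 48
     = 1.982292.
Step 4: Ties present; correction factor C = 1 - 6/(15^3 - 15) = 0.998214. Corrected H = 1.982292 / 0.998214 = 1.985838.
Step 5: Under H0, H ~ chi^2(3); p-value = 0.575351.
Step 6: alpha = 0.05. fail to reject H0.

H = 1.9858, df = 3, p = 0.575351, fail to reject H0.


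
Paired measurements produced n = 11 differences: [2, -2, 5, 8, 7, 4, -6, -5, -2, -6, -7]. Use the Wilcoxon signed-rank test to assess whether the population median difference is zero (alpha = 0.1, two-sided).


Step 1: Drop any zero differences (none here) and take |d_i|.
|d| = [2, 2, 5, 8, 7, 4, 6, 5, 2, 6, 7]
Step 2: Midrank |d_i| (ties get averaged ranks).
ranks: |2|->2, |2|->2, |5|->5.5, |8|->11, |7|->9.5, |4|->4, |6|->7.5, |5|->5.5, |2|->2, |6|->7.5, |7|->9.5
Step 3: Attach original signs; sum ranks with positive sign and with negative sign.
W+ = 2 + 5.5 + 11 + 9.5 + 4 = 32
W- = 2 + 7.5 + 5.5 + 2 + 7.5 + 9.5 = 34
(Check: W+ + W- = 66 should equal n(n+1)/2 = 66.)
Step 4: Test statistic W = min(W+, W-) = 32.
Step 5: Ties in |d|, so use the tie-corrected normal approximation.
        E[W] = n(n+1)/4 = 11*12/4 = 33.
        Tie groups: |d|=2 (t=3), |d|=5 (t=2), |d|=6 (t=2), |d|=7 (t=2); sum(t^3 - t) = 42.
        Var[W] = n(n+1)(2n+1)/24 - sum(t^3-t)/48 = 3036/24 - 42/48 = 125.625.
        z = (W - E[W]) / sqrt(Var[W]) = (32 - 33) / 11.2083 = -0.0892.
        Two-sided p = 2*Phi(z) = 0.928907.
Step 6: alpha = 0.1. fail to reject H0.

W+ = 32, W- = 34, W = min = 32, p = 0.928907, fail to reject H0.


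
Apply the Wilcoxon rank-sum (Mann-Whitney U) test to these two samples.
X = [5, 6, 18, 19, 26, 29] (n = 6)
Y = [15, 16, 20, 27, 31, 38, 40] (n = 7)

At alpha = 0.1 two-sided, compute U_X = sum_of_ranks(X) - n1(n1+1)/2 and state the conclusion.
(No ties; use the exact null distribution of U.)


Step 1: Combine and sort all 13 observations; assign midranks.
sorted (value, group): (5,X), (6,X), (15,Y), (16,Y), (18,X), (19,X), (20,Y), (26,X), (27,Y), (29,X), (31,Y), (38,Y), (40,Y)
ranks: 5->1, 6->2, 15->3, 16->4, 18->5, 19->6, 20->7, 26->8, 27->9, 29->10, 31->11, 38->12, 40->13
Step 2: Rank sum for X: R1 = 1 + 2 + 5 + 6 + 8 + 10 = 32.
Step 3: U_X = R1 - n1(n1+1)/2 = 32 - 6*7/2 = 32 - 21 = 11.
       U_Y = n1*n2 - U_X = 42 - 11 = 31.
Step 4: No ties, so the exact null distribution of U (based on enumerating the C(13,6) = 1716 equally likely rank assignments) gives the two-sided p-value.
Step 5: p-value = 0.180653; compare to alpha = 0.1. fail to reject H0.

U_X = 11, p = 0.180653, fail to reject H0 at alpha = 0.1.


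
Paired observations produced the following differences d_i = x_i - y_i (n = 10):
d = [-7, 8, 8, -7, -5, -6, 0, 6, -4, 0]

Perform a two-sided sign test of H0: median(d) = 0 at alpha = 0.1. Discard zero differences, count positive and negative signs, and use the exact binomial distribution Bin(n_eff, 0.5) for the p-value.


Step 1: Discard zero differences. Original n = 10; n_eff = number of nonzero differences = 8.
Nonzero differences (with sign): -7, +8, +8, -7, -5, -6, +6, -4
Step 2: Count signs: positive = 3, negative = 5.
Step 3: Under H0: P(positive) = 0.5, so the number of positives S ~ Bin(8, 0.5).
Step 4: Two-sided exact p-value = sum of Bin(8,0.5) probabilities at or below the observed probability = 0.726562.
Step 5: alpha = 0.1. fail to reject H0.

n_eff = 8, pos = 3, neg = 5, p = 0.726562, fail to reject H0.


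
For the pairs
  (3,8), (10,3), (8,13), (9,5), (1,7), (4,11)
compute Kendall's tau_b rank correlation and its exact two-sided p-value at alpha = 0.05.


Step 1: Enumerate the 15 unordered pairs (i,j) with i<j and classify each by sign(x_j-x_i) * sign(y_j-y_i).
  (1,2):dx=+7,dy=-5->D; (1,3):dx=+5,dy=+5->C; (1,4):dx=+6,dy=-3->D; (1,5):dx=-2,dy=-1->C
  (1,6):dx=+1,dy=+3->C; (2,3):dx=-2,dy=+10->D; (2,4):dx=-1,dy=+2->D; (2,5):dx=-9,dy=+4->D
  (2,6):dx=-6,dy=+8->D; (3,4):dx=+1,dy=-8->D; (3,5):dx=-7,dy=-6->C; (3,6):dx=-4,dy=-2->C
  (4,5):dx=-8,dy=+2->D; (4,6):dx=-5,dy=+6->D; (5,6):dx=+3,dy=+4->C
Step 2: C = 6, D = 9, total pairs = 15.
Step 3: tau = (C - D)/(n(n-1)/2) = (6 - 9)/15 = -0.200000.
Step 4: Exact two-sided p-value (enumerate n! = 720 permutations of y under H0): p = 0.719444.
Step 5: alpha = 0.05. fail to reject H0.

tau_b = -0.2000 (C=6, D=9), p = 0.719444, fail to reject H0.


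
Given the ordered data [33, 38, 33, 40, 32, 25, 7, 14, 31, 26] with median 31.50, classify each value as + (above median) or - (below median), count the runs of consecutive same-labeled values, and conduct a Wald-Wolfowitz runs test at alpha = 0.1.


Step 1: Compute median = 31.50; label A = above, B = below.
Labels in order: AAAAABBBBB  (n_A = 5, n_B = 5)
Step 2: Count runs R = 2.
Step 3: Under H0 (random ordering), E[R] = 2*n_A*n_B/(n_A+n_B) + 1 = 2*5*5/10 + 1 = 6.0000.
        Var[R] = 2*n_A*n_B*(2*n_A*n_B - n_A - n_B) / ((n_A+n_B)^2 * (n_A+n_B-1)) = 2000/900 = 2.2222.
        SD[R] = 1.4907.
Step 4: Continuity-corrected z = (R + 0.5 - E[R]) / SD[R] = (2 + 0.5 - 6.0000) / 1.4907 = -2.3479.
Step 5: Two-sided p-value via normal approximation = 2*(1 - Phi(|z|)) = 0.018881.
Step 6: alpha = 0.1. reject H0.

R = 2, z = -2.3479, p = 0.018881, reject H0.


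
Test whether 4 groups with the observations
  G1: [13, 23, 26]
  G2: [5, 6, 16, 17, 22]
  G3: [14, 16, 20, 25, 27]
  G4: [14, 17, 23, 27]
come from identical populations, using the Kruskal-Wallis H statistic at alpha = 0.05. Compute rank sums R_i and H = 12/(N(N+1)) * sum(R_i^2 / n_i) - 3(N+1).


Step 1: Combine all N = 17 observations and assign midranks.
sorted (value, group, rank): (5,G2,1), (6,G2,2), (13,G1,3), (14,G3,4.5), (14,G4,4.5), (16,G2,6.5), (16,G3,6.5), (17,G2,8.5), (17,G4,8.5), (20,G3,10), (22,G2,11), (23,G1,12.5), (23,G4,12.5), (25,G3,14), (26,G1,15), (27,G3,16.5), (27,G4,16.5)
Step 2: Sum ranks within each group.
R_1 = 30.5 (n_1 = 3)
R_2 = 29 (n_2 = 5)
R_3 = 51.5 (n_3 = 5)
R_4 = 42 (n_4 = 4)
Step 3: H = 12/(N(N+1)) * sum(R_i^2/n_i) - 3(N+1)
     = 12/(17*18) * (30.5^2/3 + 29^2/5 + 51.5^2/5 + 42^2/4) - 3*18
     = 0.039216 * 1449.73 - 54
     = 2.852288.
Step 4: Ties present; correction factor C = 1 - 30/(17^3 - 17) = 0.993873. Corrected H = 2.852288 / 0.993873 = 2.869873.
Step 5: Under H0, H ~ chi^2(3); p-value = 0.412126.
Step 6: alpha = 0.05. fail to reject H0.

H = 2.8699, df = 3, p = 0.412126, fail to reject H0.


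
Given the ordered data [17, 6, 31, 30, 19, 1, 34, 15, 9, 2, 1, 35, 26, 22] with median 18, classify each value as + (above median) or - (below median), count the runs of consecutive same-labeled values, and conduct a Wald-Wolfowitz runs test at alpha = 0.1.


Step 1: Compute median = 18; label A = above, B = below.
Labels in order: BBAAABABBBBAAA  (n_A = 7, n_B = 7)
Step 2: Count runs R = 6.
Step 3: Under H0 (random ordering), E[R] = 2*n_A*n_B/(n_A+n_B) + 1 = 2*7*7/14 + 1 = 8.0000.
        Var[R] = 2*n_A*n_B*(2*n_A*n_B - n_A - n_B) / ((n_A+n_B)^2 * (n_A+n_B-1)) = 8232/2548 = 3.2308.
        SD[R] = 1.7974.
Step 4: Continuity-corrected z = (R + 0.5 - E[R]) / SD[R] = (6 + 0.5 - 8.0000) / 1.7974 = -0.8345.
Step 5: Two-sided p-value via normal approximation = 2*(1 - Phi(|z|)) = 0.403986.
Step 6: alpha = 0.1. fail to reject H0.

R = 6, z = -0.8345, p = 0.403986, fail to reject H0.


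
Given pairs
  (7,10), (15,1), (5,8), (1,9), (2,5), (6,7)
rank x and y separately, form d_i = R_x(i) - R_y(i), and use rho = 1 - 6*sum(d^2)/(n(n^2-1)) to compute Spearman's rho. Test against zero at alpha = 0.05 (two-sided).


Step 1: Rank x and y separately (midranks; no ties here).
rank(x): 7->5, 15->6, 5->3, 1->1, 2->2, 6->4
rank(y): 10->6, 1->1, 8->4, 9->5, 5->2, 7->3
Step 2: d_i = R_x(i) - R_y(i); compute d_i^2.
  (5-6)^2=1, (6-1)^2=25, (3-4)^2=1, (1-5)^2=16, (2-2)^2=0, (4-3)^2=1
sum(d^2) = 44.
Step 3: rho = 1 - 6*44 / (6*(6^2 - 1)) = 1 - 264/210 = -0.257143.
Step 4: Under H0, t = rho * sqrt((n-2)/(1-rho^2)) = -0.5322 ~ t(4).
Step 5: Two-sided p-value from the t-distribution with 4 df = 0.622787.
Step 6: alpha = 0.05. fail to reject H0.

rho = -0.2571, p = 0.622787, fail to reject H0 at alpha = 0.05.


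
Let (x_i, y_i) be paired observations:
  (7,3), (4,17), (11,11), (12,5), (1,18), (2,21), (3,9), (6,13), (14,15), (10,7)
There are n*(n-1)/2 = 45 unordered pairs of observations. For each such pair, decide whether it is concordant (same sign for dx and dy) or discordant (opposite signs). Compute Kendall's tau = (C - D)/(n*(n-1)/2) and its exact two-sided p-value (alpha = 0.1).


Step 1: Enumerate the 45 unordered pairs (i,j) with i<j and classify each by sign(x_j-x_i) * sign(y_j-y_i).
  (1,2):dx=-3,dy=+14->D; (1,3):dx=+4,dy=+8->C; (1,4):dx=+5,dy=+2->C; (1,5):dx=-6,dy=+15->D
  (1,6):dx=-5,dy=+18->D; (1,7):dx=-4,dy=+6->D; (1,8):dx=-1,dy=+10->D; (1,9):dx=+7,dy=+12->C
  (1,10):dx=+3,dy=+4->C; (2,3):dx=+7,dy=-6->D; (2,4):dx=+8,dy=-12->D; (2,5):dx=-3,dy=+1->D
  (2,6):dx=-2,dy=+4->D; (2,7):dx=-1,dy=-8->C; (2,8):dx=+2,dy=-4->D; (2,9):dx=+10,dy=-2->D
  (2,10):dx=+6,dy=-10->D; (3,4):dx=+1,dy=-6->D; (3,5):dx=-10,dy=+7->D; (3,6):dx=-9,dy=+10->D
  (3,7):dx=-8,dy=-2->C; (3,8):dx=-5,dy=+2->D; (3,9):dx=+3,dy=+4->C; (3,10):dx=-1,dy=-4->C
  (4,5):dx=-11,dy=+13->D; (4,6):dx=-10,dy=+16->D; (4,7):dx=-9,dy=+4->D; (4,8):dx=-6,dy=+8->D
  (4,9):dx=+2,dy=+10->C; (4,10):dx=-2,dy=+2->D; (5,6):dx=+1,dy=+3->C; (5,7):dx=+2,dy=-9->D
  (5,8):dx=+5,dy=-5->D; (5,9):dx=+13,dy=-3->D; (5,10):dx=+9,dy=-11->D; (6,7):dx=+1,dy=-12->D
  (6,8):dx=+4,dy=-8->D; (6,9):dx=+12,dy=-6->D; (6,10):dx=+8,dy=-14->D; (7,8):dx=+3,dy=+4->C
  (7,9):dx=+11,dy=+6->C; (7,10):dx=+7,dy=-2->D; (8,9):dx=+8,dy=+2->C; (8,10):dx=+4,dy=-6->D
  (9,10):dx=-4,dy=-8->C
Step 2: C = 14, D = 31, total pairs = 45.
Step 3: tau = (C - D)/(n(n-1)/2) = (14 - 31)/45 = -0.377778.
Step 4: Exact two-sided p-value (enumerate n! = 3628800 permutations of y under H0): p = 0.155742.
Step 5: alpha = 0.1. fail to reject H0.

tau_b = -0.3778 (C=14, D=31), p = 0.155742, fail to reject H0.


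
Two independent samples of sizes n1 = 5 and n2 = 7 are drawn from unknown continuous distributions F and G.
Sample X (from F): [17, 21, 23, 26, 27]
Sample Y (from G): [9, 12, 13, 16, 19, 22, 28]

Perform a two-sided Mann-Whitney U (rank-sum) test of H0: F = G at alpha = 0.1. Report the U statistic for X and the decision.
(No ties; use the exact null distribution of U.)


Step 1: Combine and sort all 12 observations; assign midranks.
sorted (value, group): (9,Y), (12,Y), (13,Y), (16,Y), (17,X), (19,Y), (21,X), (22,Y), (23,X), (26,X), (27,X), (28,Y)
ranks: 9->1, 12->2, 13->3, 16->4, 17->5, 19->6, 21->7, 22->8, 23->9, 26->10, 27->11, 28->12
Step 2: Rank sum for X: R1 = 5 + 7 + 9 + 10 + 11 = 42.
Step 3: U_X = R1 - n1(n1+1)/2 = 42 - 5*6/2 = 42 - 15 = 27.
       U_Y = n1*n2 - U_X = 35 - 27 = 8.
Step 4: No ties, so the exact null distribution of U (based on enumerating the C(12,5) = 792 equally likely rank assignments) gives the two-sided p-value.
Step 5: p-value = 0.148990; compare to alpha = 0.1. fail to reject H0.

U_X = 27, p = 0.148990, fail to reject H0 at alpha = 0.1.


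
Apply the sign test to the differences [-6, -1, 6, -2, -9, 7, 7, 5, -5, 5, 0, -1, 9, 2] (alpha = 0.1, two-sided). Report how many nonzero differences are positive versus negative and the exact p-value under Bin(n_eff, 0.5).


Step 1: Discard zero differences. Original n = 14; n_eff = number of nonzero differences = 13.
Nonzero differences (with sign): -6, -1, +6, -2, -9, +7, +7, +5, -5, +5, -1, +9, +2
Step 2: Count signs: positive = 7, negative = 6.
Step 3: Under H0: P(positive) = 0.5, so the number of positives S ~ Bin(13, 0.5).
Step 4: Two-sided exact p-value = sum of Bin(13,0.5) probabilities at or below the observed probability = 1.000000.
Step 5: alpha = 0.1. fail to reject H0.

n_eff = 13, pos = 7, neg = 6, p = 1.000000, fail to reject H0.


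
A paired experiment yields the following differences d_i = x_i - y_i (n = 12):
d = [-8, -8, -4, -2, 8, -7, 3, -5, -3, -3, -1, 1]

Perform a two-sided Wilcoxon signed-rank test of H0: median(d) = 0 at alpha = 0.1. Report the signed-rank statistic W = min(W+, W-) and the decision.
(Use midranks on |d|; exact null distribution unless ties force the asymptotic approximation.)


Step 1: Drop any zero differences (none here) and take |d_i|.
|d| = [8, 8, 4, 2, 8, 7, 3, 5, 3, 3, 1, 1]
Step 2: Midrank |d_i| (ties get averaged ranks).
ranks: |8|->11, |8|->11, |4|->7, |2|->3, |8|->11, |7|->9, |3|->5, |5|->8, |3|->5, |3|->5, |1|->1.5, |1|->1.5
Step 3: Attach original signs; sum ranks with positive sign and with negative sign.
W+ = 11 + 5 + 1.5 = 17.5
W- = 11 + 11 + 7 + 3 + 9 + 8 + 5 + 5 + 1.5 = 60.5
(Check: W+ + W- = 78 should equal n(n+1)/2 = 78.)
Step 4: Test statistic W = min(W+, W-) = 17.5.
Step 5: Ties in |d|, so use the tie-corrected normal approximation.
        E[W] = n(n+1)/4 = 12*13/4 = 39.
        Tie groups: |d|=1 (t=2), |d|=3 (t=3), |d|=8 (t=3); sum(t^3 - t) = 54.
        Var[W] = n(n+1)(2n+1)/24 - sum(t^3-t)/48 = 3900/24 - 54/48 = 161.375.
        z = (W - E[W]) / sqrt(Var[W]) = (17.5 - 39) / 12.7033 = -1.6925.
        Two-sided p = 2*Phi(z) = 0.090557.
Step 6: alpha = 0.1. reject H0.

W+ = 17.5, W- = 60.5, W = min = 17.5, p = 0.090557, reject H0.


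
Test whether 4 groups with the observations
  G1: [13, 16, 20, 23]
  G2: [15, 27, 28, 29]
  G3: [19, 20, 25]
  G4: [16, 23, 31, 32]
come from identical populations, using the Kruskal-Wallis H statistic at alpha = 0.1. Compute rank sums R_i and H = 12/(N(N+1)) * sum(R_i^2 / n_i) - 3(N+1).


Step 1: Combine all N = 15 observations and assign midranks.
sorted (value, group, rank): (13,G1,1), (15,G2,2), (16,G1,3.5), (16,G4,3.5), (19,G3,5), (20,G1,6.5), (20,G3,6.5), (23,G1,8.5), (23,G4,8.5), (25,G3,10), (27,G2,11), (28,G2,12), (29,G2,13), (31,G4,14), (32,G4,15)
Step 2: Sum ranks within each group.
R_1 = 19.5 (n_1 = 4)
R_2 = 38 (n_2 = 4)
R_3 = 21.5 (n_3 = 3)
R_4 = 41 (n_4 = 4)
Step 3: H = 12/(N(N+1)) * sum(R_i^2/n_i) - 3(N+1)
     = 12/(15*16) * (19.5^2/4 + 38^2/4 + 21.5^2/3 + 41^2/4) - 3*16
     = 0.050000 * 1030.4 - 48
     = 3.519792.
Step 4: Ties present; correction factor C = 1 - 18/(15^3 - 15) = 0.994643. Corrected H = 3.519792 / 0.994643 = 3.538749.
Step 5: Under H0, H ~ chi^2(3); p-value = 0.315771.
Step 6: alpha = 0.1. fail to reject H0.

H = 3.5387, df = 3, p = 0.315771, fail to reject H0.


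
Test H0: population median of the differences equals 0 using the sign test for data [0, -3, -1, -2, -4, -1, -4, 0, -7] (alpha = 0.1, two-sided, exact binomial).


Step 1: Discard zero differences. Original n = 9; n_eff = number of nonzero differences = 7.
Nonzero differences (with sign): -3, -1, -2, -4, -1, -4, -7
Step 2: Count signs: positive = 0, negative = 7.
Step 3: Under H0: P(positive) = 0.5, so the number of positives S ~ Bin(7, 0.5).
Step 4: Two-sided exact p-value = sum of Bin(7,0.5) probabilities at or below the observed probability = 0.015625.
Step 5: alpha = 0.1. reject H0.

n_eff = 7, pos = 0, neg = 7, p = 0.015625, reject H0.


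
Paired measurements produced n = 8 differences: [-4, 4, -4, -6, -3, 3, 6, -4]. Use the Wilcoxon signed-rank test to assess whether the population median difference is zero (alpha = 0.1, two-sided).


Step 1: Drop any zero differences (none here) and take |d_i|.
|d| = [4, 4, 4, 6, 3, 3, 6, 4]
Step 2: Midrank |d_i| (ties get averaged ranks).
ranks: |4|->4.5, |4|->4.5, |4|->4.5, |6|->7.5, |3|->1.5, |3|->1.5, |6|->7.5, |4|->4.5
Step 3: Attach original signs; sum ranks with positive sign and with negative sign.
W+ = 4.5 + 1.5 + 7.5 = 13.5
W- = 4.5 + 4.5 + 7.5 + 1.5 + 4.5 = 22.5
(Check: W+ + W- = 36 should equal n(n+1)/2 = 36.)
Step 4: Test statistic W = min(W+, W-) = 13.5.
Step 5: Ties in |d|, so use the tie-corrected normal approximation.
        E[W] = n(n+1)/4 = 8*9/4 = 18.
        Tie groups: |d|=3 (t=2), |d|=4 (t=4), |d|=6 (t=2); sum(t^3 - t) = 72.
        Var[W] = n(n+1)(2n+1)/24 - sum(t^3-t)/48 = 1224/24 - 72/48 = 49.5.
        z = (W - E[W]) / sqrt(Var[W]) = (13.5 - 18) / 7.0356 = -0.6396.
        Two-sided p = 2*Phi(z) = 0.522431.
Step 6: alpha = 0.1. fail to reject H0.

W+ = 13.5, W- = 22.5, W = min = 13.5, p = 0.522431, fail to reject H0.


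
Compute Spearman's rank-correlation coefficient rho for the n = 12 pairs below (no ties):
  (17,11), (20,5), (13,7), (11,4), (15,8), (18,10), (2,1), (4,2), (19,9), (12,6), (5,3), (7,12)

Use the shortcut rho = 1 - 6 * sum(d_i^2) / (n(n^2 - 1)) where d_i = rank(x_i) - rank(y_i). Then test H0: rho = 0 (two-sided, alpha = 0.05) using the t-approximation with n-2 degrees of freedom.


Step 1: Rank x and y separately (midranks; no ties here).
rank(x): 17->9, 20->12, 13->7, 11->5, 15->8, 18->10, 2->1, 4->2, 19->11, 12->6, 5->3, 7->4
rank(y): 11->11, 5->5, 7->7, 4->4, 8->8, 10->10, 1->1, 2->2, 9->9, 6->6, 3->3, 12->12
Step 2: d_i = R_x(i) - R_y(i); compute d_i^2.
  (9-11)^2=4, (12-5)^2=49, (7-7)^2=0, (5-4)^2=1, (8-8)^2=0, (10-10)^2=0, (1-1)^2=0, (2-2)^2=0, (11-9)^2=4, (6-6)^2=0, (3-3)^2=0, (4-12)^2=64
sum(d^2) = 122.
Step 3: rho = 1 - 6*122 / (12*(12^2 - 1)) = 1 - 732/1716 = 0.573427.
Step 4: Under H0, t = rho * sqrt((n-2)/(1-rho^2)) = 2.2134 ~ t(10).
Step 5: Two-sided p-value from the t-distribution with 10 df = 0.051266.
Step 6: alpha = 0.05. fail to reject H0.

rho = 0.5734, p = 0.051266, fail to reject H0 at alpha = 0.05.


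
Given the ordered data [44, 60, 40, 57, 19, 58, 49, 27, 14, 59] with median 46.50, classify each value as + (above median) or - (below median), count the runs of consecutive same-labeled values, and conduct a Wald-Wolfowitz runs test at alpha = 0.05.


Step 1: Compute median = 46.50; label A = above, B = below.
Labels in order: BABABAABBA  (n_A = 5, n_B = 5)
Step 2: Count runs R = 8.
Step 3: Under H0 (random ordering), E[R] = 2*n_A*n_B/(n_A+n_B) + 1 = 2*5*5/10 + 1 = 6.0000.
        Var[R] = 2*n_A*n_B*(2*n_A*n_B - n_A - n_B) / ((n_A+n_B)^2 * (n_A+n_B-1)) = 2000/900 = 2.2222.
        SD[R] = 1.4907.
Step 4: Continuity-corrected z = (R - 0.5 - E[R]) / SD[R] = (8 - 0.5 - 6.0000) / 1.4907 = 1.0062.
Step 5: Two-sided p-value via normal approximation = 2*(1 - Phi(|z|)) = 0.314305.
Step 6: alpha = 0.05. fail to reject H0.

R = 8, z = 1.0062, p = 0.314305, fail to reject H0.


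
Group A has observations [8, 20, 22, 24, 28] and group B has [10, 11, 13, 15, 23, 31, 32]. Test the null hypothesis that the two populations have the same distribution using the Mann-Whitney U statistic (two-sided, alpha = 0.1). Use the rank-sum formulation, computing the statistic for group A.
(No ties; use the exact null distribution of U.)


Step 1: Combine and sort all 12 observations; assign midranks.
sorted (value, group): (8,X), (10,Y), (11,Y), (13,Y), (15,Y), (20,X), (22,X), (23,Y), (24,X), (28,X), (31,Y), (32,Y)
ranks: 8->1, 10->2, 11->3, 13->4, 15->5, 20->6, 22->7, 23->8, 24->9, 28->10, 31->11, 32->12
Step 2: Rank sum for X: R1 = 1 + 6 + 7 + 9 + 10 = 33.
Step 3: U_X = R1 - n1(n1+1)/2 = 33 - 5*6/2 = 33 - 15 = 18.
       U_Y = n1*n2 - U_X = 35 - 18 = 17.
Step 4: No ties, so the exact null distribution of U (based on enumerating the C(12,5) = 792 equally likely rank assignments) gives the two-sided p-value.
Step 5: p-value = 1.000000; compare to alpha = 0.1. fail to reject H0.

U_X = 18, p = 1.000000, fail to reject H0 at alpha = 0.1.


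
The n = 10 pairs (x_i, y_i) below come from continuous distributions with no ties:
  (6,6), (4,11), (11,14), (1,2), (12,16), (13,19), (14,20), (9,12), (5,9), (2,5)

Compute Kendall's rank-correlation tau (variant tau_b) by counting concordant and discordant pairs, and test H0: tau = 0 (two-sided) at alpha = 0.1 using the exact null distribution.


Step 1: Enumerate the 45 unordered pairs (i,j) with i<j and classify each by sign(x_j-x_i) * sign(y_j-y_i).
  (1,2):dx=-2,dy=+5->D; (1,3):dx=+5,dy=+8->C; (1,4):dx=-5,dy=-4->C; (1,5):dx=+6,dy=+10->C
  (1,6):dx=+7,dy=+13->C; (1,7):dx=+8,dy=+14->C; (1,8):dx=+3,dy=+6->C; (1,9):dx=-1,dy=+3->D
  (1,10):dx=-4,dy=-1->C; (2,3):dx=+7,dy=+3->C; (2,4):dx=-3,dy=-9->C; (2,5):dx=+8,dy=+5->C
  (2,6):dx=+9,dy=+8->C; (2,7):dx=+10,dy=+9->C; (2,8):dx=+5,dy=+1->C; (2,9):dx=+1,dy=-2->D
  (2,10):dx=-2,dy=-6->C; (3,4):dx=-10,dy=-12->C; (3,5):dx=+1,dy=+2->C; (3,6):dx=+2,dy=+5->C
  (3,7):dx=+3,dy=+6->C; (3,8):dx=-2,dy=-2->C; (3,9):dx=-6,dy=-5->C; (3,10):dx=-9,dy=-9->C
  (4,5):dx=+11,dy=+14->C; (4,6):dx=+12,dy=+17->C; (4,7):dx=+13,dy=+18->C; (4,8):dx=+8,dy=+10->C
  (4,9):dx=+4,dy=+7->C; (4,10):dx=+1,dy=+3->C; (5,6):dx=+1,dy=+3->C; (5,7):dx=+2,dy=+4->C
  (5,8):dx=-3,dy=-4->C; (5,9):dx=-7,dy=-7->C; (5,10):dx=-10,dy=-11->C; (6,7):dx=+1,dy=+1->C
  (6,8):dx=-4,dy=-7->C; (6,9):dx=-8,dy=-10->C; (6,10):dx=-11,dy=-14->C; (7,8):dx=-5,dy=-8->C
  (7,9):dx=-9,dy=-11->C; (7,10):dx=-12,dy=-15->C; (8,9):dx=-4,dy=-3->C; (8,10):dx=-7,dy=-7->C
  (9,10):dx=-3,dy=-4->C
Step 2: C = 42, D = 3, total pairs = 45.
Step 3: tau = (C - D)/(n(n-1)/2) = (42 - 3)/45 = 0.866667.
Step 4: Exact two-sided p-value (enumerate n! = 3628800 permutations of y under H0): p = 0.000115.
Step 5: alpha = 0.1. reject H0.

tau_b = 0.8667 (C=42, D=3), p = 0.000115, reject H0.


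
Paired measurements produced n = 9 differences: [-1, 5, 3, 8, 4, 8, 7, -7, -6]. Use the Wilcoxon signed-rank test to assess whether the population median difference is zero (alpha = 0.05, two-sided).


Step 1: Drop any zero differences (none here) and take |d_i|.
|d| = [1, 5, 3, 8, 4, 8, 7, 7, 6]
Step 2: Midrank |d_i| (ties get averaged ranks).
ranks: |1|->1, |5|->4, |3|->2, |8|->8.5, |4|->3, |8|->8.5, |7|->6.5, |7|->6.5, |6|->5
Step 3: Attach original signs; sum ranks with positive sign and with negative sign.
W+ = 4 + 2 + 8.5 + 3 + 8.5 + 6.5 = 32.5
W- = 1 + 6.5 + 5 = 12.5
(Check: W+ + W- = 45 should equal n(n+1)/2 = 45.)
Step 4: Test statistic W = min(W+, W-) = 12.5.
Step 5: Ties in |d|, so use the tie-corrected normal approximation.
        E[W] = n(n+1)/4 = 9*10/4 = 22.5.
        Tie groups: |d|=7 (t=2), |d|=8 (t=2); sum(t^3 - t) = 12.
        Var[W] = n(n+1)(2n+1)/24 - sum(t^3-t)/48 = 1710/24 - 12/48 = 71.
        z = (W - E[W]) / sqrt(Var[W]) = (12.5 - 22.5) / 8.4261 = -1.1868.
        Two-sided p = 2*Phi(z) = 0.235314.
Step 6: alpha = 0.05. fail to reject H0.

W+ = 32.5, W- = 12.5, W = min = 12.5, p = 0.235314, fail to reject H0.


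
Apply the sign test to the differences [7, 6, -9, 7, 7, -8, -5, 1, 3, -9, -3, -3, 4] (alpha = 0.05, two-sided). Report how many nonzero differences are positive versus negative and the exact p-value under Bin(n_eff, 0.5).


Step 1: Discard zero differences. Original n = 13; n_eff = number of nonzero differences = 13.
Nonzero differences (with sign): +7, +6, -9, +7, +7, -8, -5, +1, +3, -9, -3, -3, +4
Step 2: Count signs: positive = 7, negative = 6.
Step 3: Under H0: P(positive) = 0.5, so the number of positives S ~ Bin(13, 0.5).
Step 4: Two-sided exact p-value = sum of Bin(13,0.5) probabilities at or below the observed probability = 1.000000.
Step 5: alpha = 0.05. fail to reject H0.

n_eff = 13, pos = 7, neg = 6, p = 1.000000, fail to reject H0.


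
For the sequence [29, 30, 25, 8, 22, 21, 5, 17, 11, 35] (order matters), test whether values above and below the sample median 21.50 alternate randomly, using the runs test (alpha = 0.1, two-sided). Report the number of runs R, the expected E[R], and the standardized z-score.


Step 1: Compute median = 21.50; label A = above, B = below.
Labels in order: AAABABBBBA  (n_A = 5, n_B = 5)
Step 2: Count runs R = 5.
Step 3: Under H0 (random ordering), E[R] = 2*n_A*n_B/(n_A+n_B) + 1 = 2*5*5/10 + 1 = 6.0000.
        Var[R] = 2*n_A*n_B*(2*n_A*n_B - n_A - n_B) / ((n_A+n_B)^2 * (n_A+n_B-1)) = 2000/900 = 2.2222.
        SD[R] = 1.4907.
Step 4: Continuity-corrected z = (R + 0.5 - E[R]) / SD[R] = (5 + 0.5 - 6.0000) / 1.4907 = -0.3354.
Step 5: Two-sided p-value via normal approximation = 2*(1 - Phi(|z|)) = 0.737316.
Step 6: alpha = 0.1. fail to reject H0.

R = 5, z = -0.3354, p = 0.737316, fail to reject H0.


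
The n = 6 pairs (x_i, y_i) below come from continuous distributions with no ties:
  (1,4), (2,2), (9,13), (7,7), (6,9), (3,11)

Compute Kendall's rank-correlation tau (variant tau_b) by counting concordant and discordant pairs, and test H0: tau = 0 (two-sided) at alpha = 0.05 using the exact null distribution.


Step 1: Enumerate the 15 unordered pairs (i,j) with i<j and classify each by sign(x_j-x_i) * sign(y_j-y_i).
  (1,2):dx=+1,dy=-2->D; (1,3):dx=+8,dy=+9->C; (1,4):dx=+6,dy=+3->C; (1,5):dx=+5,dy=+5->C
  (1,6):dx=+2,dy=+7->C; (2,3):dx=+7,dy=+11->C; (2,4):dx=+5,dy=+5->C; (2,5):dx=+4,dy=+7->C
  (2,6):dx=+1,dy=+9->C; (3,4):dx=-2,dy=-6->C; (3,5):dx=-3,dy=-4->C; (3,6):dx=-6,dy=-2->C
  (4,5):dx=-1,dy=+2->D; (4,6):dx=-4,dy=+4->D; (5,6):dx=-3,dy=+2->D
Step 2: C = 11, D = 4, total pairs = 15.
Step 3: tau = (C - D)/(n(n-1)/2) = (11 - 4)/15 = 0.466667.
Step 4: Exact two-sided p-value (enumerate n! = 720 permutations of y under H0): p = 0.272222.
Step 5: alpha = 0.05. fail to reject H0.

tau_b = 0.4667 (C=11, D=4), p = 0.272222, fail to reject H0.


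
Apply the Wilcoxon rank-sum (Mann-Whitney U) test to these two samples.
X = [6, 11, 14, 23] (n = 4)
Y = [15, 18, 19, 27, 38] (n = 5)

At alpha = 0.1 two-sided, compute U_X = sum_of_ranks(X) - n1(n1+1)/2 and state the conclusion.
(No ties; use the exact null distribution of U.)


Step 1: Combine and sort all 9 observations; assign midranks.
sorted (value, group): (6,X), (11,X), (14,X), (15,Y), (18,Y), (19,Y), (23,X), (27,Y), (38,Y)
ranks: 6->1, 11->2, 14->3, 15->4, 18->5, 19->6, 23->7, 27->8, 38->9
Step 2: Rank sum for X: R1 = 1 + 2 + 3 + 7 = 13.
Step 3: U_X = R1 - n1(n1+1)/2 = 13 - 4*5/2 = 13 - 10 = 3.
       U_Y = n1*n2 - U_X = 20 - 3 = 17.
Step 4: No ties, so the exact null distribution of U (based on enumerating the C(9,4) = 126 equally likely rank assignments) gives the two-sided p-value.
Step 5: p-value = 0.111111; compare to alpha = 0.1. fail to reject H0.

U_X = 3, p = 0.111111, fail to reject H0 at alpha = 0.1.
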